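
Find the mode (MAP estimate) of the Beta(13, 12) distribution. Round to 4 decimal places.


For Beta(a,b) with a,b > 1:
Mode = (a-1)/(a+b-2) = (13-1)/(25-2)
= 12/23 = 0.5217

0.5217


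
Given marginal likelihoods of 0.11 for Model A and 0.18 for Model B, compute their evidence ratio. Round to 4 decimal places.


Ratio = ML(A) / ML(B) = 0.11/0.18
= 0.6111

0.6111


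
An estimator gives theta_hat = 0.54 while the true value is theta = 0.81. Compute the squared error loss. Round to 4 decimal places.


The squared error loss is (theta_hat - theta)^2
= (0.54 - 0.81)^2
= (-0.27)^2 = 0.0729

0.0729


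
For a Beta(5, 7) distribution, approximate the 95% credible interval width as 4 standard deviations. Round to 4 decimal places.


Variance of Beta(a,b) = ab / ((a+b)^2 * (a+b+1))
= 5*7 / ((12)^2 * 13)
= 0.0187
SD = sqrt(0.0187) = 0.1367
Width = 4 * SD = 0.5469

0.5469


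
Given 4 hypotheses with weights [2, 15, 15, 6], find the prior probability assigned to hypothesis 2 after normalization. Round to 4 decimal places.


To normalize, divide each weight by the sum of all weights.
Sum = 38
Prior(H2) = 15/38 = 0.3947

0.3947


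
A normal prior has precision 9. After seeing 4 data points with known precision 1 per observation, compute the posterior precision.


In the conjugate normal model, precisions add:
tau_posterior = tau_prior + n * tau_data
= 9 + 4*1 = 13

13


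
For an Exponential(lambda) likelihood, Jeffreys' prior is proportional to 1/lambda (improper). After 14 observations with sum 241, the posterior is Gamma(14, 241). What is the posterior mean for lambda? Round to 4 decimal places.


Posterior = Gamma(n, sum_x) = Gamma(14, 241)
Posterior mean = shape/rate = 14/241
= 0.0581

0.0581


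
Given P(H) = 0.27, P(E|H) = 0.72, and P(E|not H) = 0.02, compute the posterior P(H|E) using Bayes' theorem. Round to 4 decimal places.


By Bayes' theorem: P(H|E) = P(E|H)*P(H) / P(E)
P(E) = P(E|H)*P(H) + P(E|not H)*P(not H)
P(E) = 0.72*0.27 + 0.02*0.73 = 0.209
P(H|E) = 0.72*0.27 / 0.209 = 0.9301

0.9301


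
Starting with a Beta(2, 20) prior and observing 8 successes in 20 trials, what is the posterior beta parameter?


Posterior beta = prior beta + failures
Failures = 20 - 8 = 12
beta_post = 20 + 12 = 32

32


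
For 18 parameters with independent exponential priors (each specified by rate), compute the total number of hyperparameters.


A exponential prior has 1 hyperparameter per parameter.
Total = 18 * 1 = 18

18


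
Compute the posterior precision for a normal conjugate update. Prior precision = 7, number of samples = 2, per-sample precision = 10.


tau_post = tau_0 + n * tau
= 7 + 2 * 10 = 27

27


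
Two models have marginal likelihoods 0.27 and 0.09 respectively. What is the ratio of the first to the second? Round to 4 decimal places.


Evidence ratio = 0.27 / 0.09
= 3.0

3.0


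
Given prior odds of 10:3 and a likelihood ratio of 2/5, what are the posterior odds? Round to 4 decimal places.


Posterior odds = prior odds * LR
Prior odds = 10/3 = 3.3333
LR = 2/5 = 0.4
Posterior odds = 3.3333 * 0.4 = 1.3333

1.3333


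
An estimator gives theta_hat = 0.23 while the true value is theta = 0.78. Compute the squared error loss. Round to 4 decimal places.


The squared error loss is (theta_hat - theta)^2
= (0.23 - 0.78)^2
= (-0.55)^2 = 0.3025

0.3025


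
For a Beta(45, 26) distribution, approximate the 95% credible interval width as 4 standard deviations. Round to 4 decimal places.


Variance of Beta(a,b) = ab / ((a+b)^2 * (a+b+1))
= 45*26 / ((71)^2 * 72)
= 0.0032
SD = sqrt(0.0032) = 0.0568
Width = 4 * SD = 0.2271

0.2271


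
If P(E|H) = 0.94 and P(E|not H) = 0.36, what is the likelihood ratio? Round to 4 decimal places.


Likelihood ratio = P(E|H) / P(E|not H)
= 0.94 / 0.36
= 2.6111

2.6111


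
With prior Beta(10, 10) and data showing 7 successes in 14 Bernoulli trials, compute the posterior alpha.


Conjugate update: alpha_posterior = alpha_prior + k
= 10 + 7 = 17

17


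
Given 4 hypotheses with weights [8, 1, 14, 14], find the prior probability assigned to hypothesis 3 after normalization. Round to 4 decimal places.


To normalize, divide each weight by the sum of all weights.
Sum = 37
Prior(H3) = 14/37 = 0.3784

0.3784


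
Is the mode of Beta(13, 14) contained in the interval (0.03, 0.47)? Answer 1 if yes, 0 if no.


Mode = (a-1)/(a+b-2) = 12/25 = 0.48
Interval: (0.03, 0.47)
Contains mode? 0

0


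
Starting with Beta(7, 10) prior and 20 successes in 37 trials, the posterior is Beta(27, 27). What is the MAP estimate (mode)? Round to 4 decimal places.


The mode of Beta(a, b) when a > 1 and b > 1 is (a-1)/(a+b-2)
= (27 - 1) / (27 + 27 - 2)
= 26 / 52
= 0.5

0.5


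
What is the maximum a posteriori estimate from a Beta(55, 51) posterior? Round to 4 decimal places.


The MAP estimate equals the mode of the distribution.
Mode of Beta(a,b) = (a-1)/(a+b-2)
= 54/104
= 0.5192

0.5192


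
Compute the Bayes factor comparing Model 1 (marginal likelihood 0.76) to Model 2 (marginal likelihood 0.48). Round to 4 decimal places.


BF12 = marginal likelihood of M1 / marginal likelihood of M2
= 0.76/0.48
= 1.5833

1.5833


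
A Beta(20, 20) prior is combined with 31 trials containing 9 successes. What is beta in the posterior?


In conjugate updating:
beta_posterior = beta_prior + (n - k)
= 20 + (31 - 9)
= 20 + 22 = 42

42


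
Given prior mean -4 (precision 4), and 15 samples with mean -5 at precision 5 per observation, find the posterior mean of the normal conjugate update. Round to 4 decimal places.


The posterior mean is a precision-weighted average of prior and data.
Post. prec. = 4 + 75 = 79
Post. mean = (-16 + -375)/79 = -391/79 = -4.9494

-4.9494


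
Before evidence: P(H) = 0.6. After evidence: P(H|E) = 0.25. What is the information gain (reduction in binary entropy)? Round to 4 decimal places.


Prior entropy = 0.971
Posterior entropy = 0.8113
Information gain = 0.971 - 0.8113 = 0.1597

0.1597


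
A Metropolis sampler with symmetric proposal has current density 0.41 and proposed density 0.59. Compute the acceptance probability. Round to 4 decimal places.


For symmetric proposals, acceptance = min(1, pi(x*)/pi(x))
= min(1, 0.59/0.41)
= min(1, 1.439) = 1.0

1.0


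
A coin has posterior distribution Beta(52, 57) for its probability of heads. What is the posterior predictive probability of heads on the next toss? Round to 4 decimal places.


Posterior predictive = E[theta] = alpha/(alpha+beta)
= 52/109
= 0.4771

0.4771


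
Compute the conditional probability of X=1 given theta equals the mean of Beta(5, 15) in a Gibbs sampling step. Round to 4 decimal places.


Mean of Beta(5, 15) = 0.25
P(X=1 | theta=0.25) = 0.25

0.25


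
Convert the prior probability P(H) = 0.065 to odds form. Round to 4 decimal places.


P(not H) = 1 - 0.065 = 0.935
Odds = 0.065 / 0.935 = 0.0695

0.0695


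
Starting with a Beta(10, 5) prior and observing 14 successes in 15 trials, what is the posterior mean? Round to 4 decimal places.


Posterior parameters: alpha = 10 + 14 = 24
beta = 5 + 1 = 6
Posterior mean = alpha / (alpha + beta) = 24 / 30
= 0.8

0.8


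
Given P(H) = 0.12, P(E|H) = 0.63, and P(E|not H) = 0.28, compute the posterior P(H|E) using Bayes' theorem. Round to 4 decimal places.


By Bayes' theorem: P(H|E) = P(E|H)*P(H) / P(E)
P(E) = P(E|H)*P(H) + P(E|not H)*P(not H)
P(E) = 0.63*0.12 + 0.28*0.88 = 0.322
P(H|E) = 0.63*0.12 / 0.322 = 0.2348

0.2348


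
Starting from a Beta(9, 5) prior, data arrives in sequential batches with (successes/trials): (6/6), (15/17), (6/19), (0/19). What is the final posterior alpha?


In sequential Bayesian updating, we sum all successes.
Total successes = 27
Final alpha = 9 + 27 = 36

36


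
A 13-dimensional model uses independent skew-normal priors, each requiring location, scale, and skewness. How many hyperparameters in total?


Per parameter: 3 (location, scale, and skewness).
Total = 13 * 3 = 39

39


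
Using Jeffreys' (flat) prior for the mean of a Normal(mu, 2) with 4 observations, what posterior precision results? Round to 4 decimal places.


Flat prior means prior precision is 0.
Posterior precision = n / sigma^2 = 4/2 = 2.0

2.0


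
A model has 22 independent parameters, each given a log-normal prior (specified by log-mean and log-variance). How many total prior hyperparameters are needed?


Each log-normal prior needs 2 hyperparameters (log-mean and log-variance).
Total = 2 * 22 = 44

44


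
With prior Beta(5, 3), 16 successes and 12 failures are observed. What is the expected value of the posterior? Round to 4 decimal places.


Posterior = Beta(21, 15)
E[theta] = alpha/(alpha+beta)
= 21/36 = 0.5833

0.5833


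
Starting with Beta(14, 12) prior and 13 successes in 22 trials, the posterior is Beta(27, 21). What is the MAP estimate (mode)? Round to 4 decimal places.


The mode of Beta(a, b) when a > 1 and b > 1 is (a-1)/(a+b-2)
= (27 - 1) / (27 + 21 - 2)
= 26 / 46
= 0.5652

0.5652


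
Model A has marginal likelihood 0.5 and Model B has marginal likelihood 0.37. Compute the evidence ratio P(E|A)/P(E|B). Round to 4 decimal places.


Evidence ratio = P(E|A) / P(E|B)
= 0.5 / 0.37
= 1.3514

1.3514


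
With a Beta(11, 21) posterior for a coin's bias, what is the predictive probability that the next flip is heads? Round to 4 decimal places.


The predictive probability equals the posterior mean.
P(next = heads) = alpha / (alpha + beta)
= 11 / 32 = 0.3438

0.3438


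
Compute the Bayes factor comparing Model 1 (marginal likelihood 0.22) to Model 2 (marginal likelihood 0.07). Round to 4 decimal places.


BF12 = marginal likelihood of M1 / marginal likelihood of M2
= 0.22/0.07
= 3.1429

3.1429


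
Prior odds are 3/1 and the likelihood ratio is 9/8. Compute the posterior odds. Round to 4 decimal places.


Posterior odds = prior odds * likelihood ratio
= (3/1) * (9/8)
= 27 / 8
= 3.375

3.375


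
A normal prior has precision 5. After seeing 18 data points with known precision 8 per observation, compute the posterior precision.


In the conjugate normal model, precisions add:
tau_posterior = tau_prior + n * tau_data
= 5 + 18*8 = 149

149


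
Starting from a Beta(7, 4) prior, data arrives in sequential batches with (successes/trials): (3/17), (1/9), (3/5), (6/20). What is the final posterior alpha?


In sequential Bayesian updating, we sum all successes.
Total successes = 13
Final alpha = 7 + 13 = 20

20


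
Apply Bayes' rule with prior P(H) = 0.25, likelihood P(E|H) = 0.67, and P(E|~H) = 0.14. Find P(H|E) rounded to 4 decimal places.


Step 1: Compute marginal P(E) = P(E|H)P(H) + P(E|~H)P(~H)
= 0.67*0.25 + 0.14*0.75 = 0.2725
Step 2: P(H|E) = P(E|H)P(H)/P(E) = 0.1675/0.2725
= 0.6147

0.6147


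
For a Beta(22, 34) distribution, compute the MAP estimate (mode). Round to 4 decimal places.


MAP = mode = (a-1)/(a+b-2)
= (22-1)/(22+34-2)
= 21/54 = 0.3889

0.3889


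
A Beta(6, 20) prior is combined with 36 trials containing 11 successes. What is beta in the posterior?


In conjugate updating:
beta_posterior = beta_prior + (n - k)
= 20 + (36 - 11)
= 20 + 25 = 45

45


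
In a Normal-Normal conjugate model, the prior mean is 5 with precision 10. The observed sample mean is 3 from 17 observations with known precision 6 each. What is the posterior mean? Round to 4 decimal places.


Posterior precision = tau0 + n*tau = 10 + 17*6 = 112
Posterior mean = (tau0*mu0 + n*tau*xbar) / posterior_precision
= (10*5 + 17*6*3) / 112
= 356 / 112 = 3.1786

3.1786


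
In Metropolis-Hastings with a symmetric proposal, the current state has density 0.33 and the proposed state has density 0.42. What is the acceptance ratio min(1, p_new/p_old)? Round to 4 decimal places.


Ratio = p_new / p_old = 0.42 / 0.33 = 1.2727
Acceptance = min(1, 1.2727) = 1.0

1.0


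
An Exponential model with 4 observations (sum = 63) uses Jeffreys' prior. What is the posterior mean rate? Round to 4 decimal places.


Posterior Gamma(4, 63)
E[lambda] = 4/63 = 0.0635

0.0635


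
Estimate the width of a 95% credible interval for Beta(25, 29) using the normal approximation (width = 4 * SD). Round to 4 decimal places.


For Beta(a,b): Var = ab/((a+b)^2(a+b+1))
Var = 0.0045, SD = 0.0672
Approximate 95% CI width = 4 * 0.0672 = 0.2689

0.2689


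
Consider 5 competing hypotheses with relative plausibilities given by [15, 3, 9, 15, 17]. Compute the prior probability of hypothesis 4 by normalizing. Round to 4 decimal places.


Sum of weights = 15 + 3 + 9 + 15 + 17 = 59
Normalized prior for H4 = 15 / 59
= 0.2542

0.2542


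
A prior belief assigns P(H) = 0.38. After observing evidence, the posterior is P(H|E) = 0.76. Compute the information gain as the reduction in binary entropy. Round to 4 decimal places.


H(prior) = -0.38*log2(0.38) - 0.62*log2(0.62)
= 0.958
H(post) = -0.76*log2(0.76) - 0.24*log2(0.24)
= 0.795
IG = 0.958 - 0.795 = 0.163

0.163


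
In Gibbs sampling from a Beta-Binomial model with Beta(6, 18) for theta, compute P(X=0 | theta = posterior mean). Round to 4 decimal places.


Posterior mean = alpha/(alpha+beta) = 6/24 = 0.25
P(X=0|theta=mean) = 1 - theta = 0.75

0.75


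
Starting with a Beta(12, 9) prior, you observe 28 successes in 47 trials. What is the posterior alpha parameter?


For a Beta-Binomial conjugate model:
Posterior alpha = prior alpha + number of successes
= 12 + 28 = 40

40


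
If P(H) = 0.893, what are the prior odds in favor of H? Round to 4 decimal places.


Prior odds = P(H) / (1 - P(H))
= 0.893 / 0.107
= 8.3458

8.3458


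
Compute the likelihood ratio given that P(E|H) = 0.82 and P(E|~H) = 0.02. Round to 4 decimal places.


LR = P(E|H) / P(E|~H)
= 0.82 / 0.02 = 41.0

41.0


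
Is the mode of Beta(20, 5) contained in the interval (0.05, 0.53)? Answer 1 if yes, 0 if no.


Mode = (a-1)/(a+b-2) = 19/23 = 0.8261
Interval: (0.05, 0.53)
Contains mode? 0

0


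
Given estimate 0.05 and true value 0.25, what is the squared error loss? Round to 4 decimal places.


Squared error = (estimate - true)^2
Difference = -0.2
Loss = -0.2^2 = 0.04

0.04


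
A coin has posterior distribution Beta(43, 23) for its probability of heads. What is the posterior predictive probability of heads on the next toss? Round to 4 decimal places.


Posterior predictive = E[theta] = alpha/(alpha+beta)
= 43/66
= 0.6515

0.6515


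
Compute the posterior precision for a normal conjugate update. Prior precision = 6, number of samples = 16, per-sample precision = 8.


tau_post = tau_0 + n * tau
= 6 + 16 * 8 = 134

134


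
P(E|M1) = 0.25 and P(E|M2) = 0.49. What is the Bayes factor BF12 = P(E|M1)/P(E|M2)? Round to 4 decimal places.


Bayes factor BF12 = P(E|M1) / P(E|M2)
= 0.25 / 0.49
= 0.5102

0.5102


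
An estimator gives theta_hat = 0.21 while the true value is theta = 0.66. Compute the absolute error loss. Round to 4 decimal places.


The absolute error loss is |theta_hat - theta|
= |0.21 - 0.66|
= 0.45

0.45


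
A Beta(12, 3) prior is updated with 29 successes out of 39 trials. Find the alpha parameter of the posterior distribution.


In the Beta-Binomial conjugate update:
alpha_post = alpha_prior + successes
= 12 + 29
= 41

41


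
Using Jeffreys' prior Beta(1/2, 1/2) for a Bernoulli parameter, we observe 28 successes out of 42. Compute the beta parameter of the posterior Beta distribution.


Conjugate update: Beta(0.5 + k, 0.5 + n - k).
k = 28, n - k = 14
Posterior beta = 0.5 + (n - k) = 0.5 + 14 = 14.5

14.5


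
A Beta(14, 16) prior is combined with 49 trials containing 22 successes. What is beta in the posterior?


In conjugate updating:
beta_posterior = beta_prior + (n - k)
= 16 + (49 - 22)
= 16 + 27 = 43

43


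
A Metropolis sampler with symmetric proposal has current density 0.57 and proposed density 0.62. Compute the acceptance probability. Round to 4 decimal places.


For symmetric proposals, acceptance = min(1, pi(x*)/pi(x))
= min(1, 0.62/0.57)
= min(1, 1.0877) = 1.0

1.0


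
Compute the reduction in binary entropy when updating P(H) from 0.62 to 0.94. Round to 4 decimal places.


H_before = -p*log2(p) - (1-p)*log2(1-p) for p=0.62: 0.958
H_after for p=0.94: 0.3274
Reduction = 0.958 - 0.3274 = 0.6306

0.6306


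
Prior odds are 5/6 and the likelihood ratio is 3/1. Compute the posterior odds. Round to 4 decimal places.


Posterior odds = prior odds * likelihood ratio
= (5/6) * (3/1)
= 15 / 6
= 2.5

2.5


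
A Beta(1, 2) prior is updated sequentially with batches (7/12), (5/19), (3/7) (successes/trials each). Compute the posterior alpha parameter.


Sequential conjugate updating is equivalent to a single batch update.
Total successes across all batches = 15
alpha_posterior = alpha_prior + total_successes = 1 + 15
= 16

16


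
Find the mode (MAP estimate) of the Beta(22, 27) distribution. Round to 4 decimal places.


For Beta(a,b) with a,b > 1:
Mode = (a-1)/(a+b-2) = (22-1)/(49-2)
= 21/47 = 0.4468

0.4468


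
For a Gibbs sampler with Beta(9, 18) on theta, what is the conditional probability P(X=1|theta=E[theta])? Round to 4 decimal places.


E[theta] = 9/(9+18) = 0.3333
P(X=1|theta) = theta = 0.3333

0.3333


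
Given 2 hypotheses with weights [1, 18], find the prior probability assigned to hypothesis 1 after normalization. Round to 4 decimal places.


To normalize, divide each weight by the sum of all weights.
Sum = 19
Prior(H1) = 1/19 = 0.0526

0.0526


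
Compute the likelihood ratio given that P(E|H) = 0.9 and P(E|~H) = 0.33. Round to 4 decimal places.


LR = P(E|H) / P(E|~H)
= 0.9 / 0.33 = 2.7273

2.7273


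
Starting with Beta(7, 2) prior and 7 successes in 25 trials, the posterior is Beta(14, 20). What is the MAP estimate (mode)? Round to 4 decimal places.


The mode of Beta(a, b) when a > 1 and b > 1 is (a-1)/(a+b-2)
= (14 - 1) / (14 + 20 - 2)
= 13 / 32
= 0.4062

0.4062


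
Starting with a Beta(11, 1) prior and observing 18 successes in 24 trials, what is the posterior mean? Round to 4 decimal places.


Posterior parameters: alpha = 11 + 18 = 29
beta = 1 + 6 = 7
Posterior mean = alpha / (alpha + beta) = 29 / 36
= 0.8056

0.8056


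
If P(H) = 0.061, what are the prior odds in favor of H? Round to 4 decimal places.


Prior odds = P(H) / (1 - P(H))
= 0.061 / 0.939
= 0.065

0.065


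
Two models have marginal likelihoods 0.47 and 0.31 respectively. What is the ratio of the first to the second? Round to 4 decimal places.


Evidence ratio = 0.47 / 0.31
= 1.5161

1.5161


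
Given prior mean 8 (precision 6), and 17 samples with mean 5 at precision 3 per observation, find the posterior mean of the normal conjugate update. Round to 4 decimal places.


The posterior mean is a precision-weighted average of prior and data.
Post. prec. = 6 + 51 = 57
Post. mean = (48 + 255)/57 = 303/57 = 5.3158

5.3158


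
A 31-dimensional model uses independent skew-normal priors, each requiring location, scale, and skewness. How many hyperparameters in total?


Per parameter: 3 (location, scale, and skewness).
Total = 31 * 3 = 93

93


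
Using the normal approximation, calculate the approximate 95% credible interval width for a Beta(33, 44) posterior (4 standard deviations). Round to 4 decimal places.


Var(Beta) = 33*44/(77^2 * 78) = 0.0031
SD = 0.056
Width ~ 4*SD = 0.2241

0.2241


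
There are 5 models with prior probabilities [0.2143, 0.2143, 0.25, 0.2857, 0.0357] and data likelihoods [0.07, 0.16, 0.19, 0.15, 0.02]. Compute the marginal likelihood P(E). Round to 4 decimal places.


P(E) = sum over models of P(M_i) * P(E|M_i)
= 0.2143*0.07 + 0.2143*0.16 + 0.25*0.19 + 0.2857*0.15 + 0.0357*0.02
= 0.1404

0.1404


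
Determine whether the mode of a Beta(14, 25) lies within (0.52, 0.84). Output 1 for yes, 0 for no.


First find the mode: (a-1)/(a+b-2) = 0.3514
Is 0.3514 in (0.52, 0.84)? 0

0


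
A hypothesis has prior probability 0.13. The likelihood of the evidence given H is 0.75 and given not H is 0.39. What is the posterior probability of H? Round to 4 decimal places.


Using Bayes' theorem:
P(E) = 0.13 * 0.75 + 0.87 * 0.39
P(E) = 0.4368
P(H|E) = (0.13 * 0.75) / 0.4368 = 0.2232

0.2232


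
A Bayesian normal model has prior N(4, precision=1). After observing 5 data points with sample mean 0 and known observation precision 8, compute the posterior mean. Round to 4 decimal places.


Posterior mean = (prior_precision * prior_mean + n * data_precision * data_mean) / (prior_precision + n * data_precision)
Numerator = 1*4 + 5*8*0 = 4
Denominator = 1 + 5*8 = 41
Posterior mean = 0.0976

0.0976


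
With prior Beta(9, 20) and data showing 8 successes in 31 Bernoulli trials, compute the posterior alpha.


Conjugate update: alpha_posterior = alpha_prior + k
= 9 + 8 = 17

17


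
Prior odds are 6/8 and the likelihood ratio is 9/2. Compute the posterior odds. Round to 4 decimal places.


Posterior odds = prior odds * likelihood ratio
= (6/8) * (9/2)
= 54 / 16
= 3.375

3.375


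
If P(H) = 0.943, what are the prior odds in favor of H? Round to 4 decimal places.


Prior odds = P(H) / (1 - P(H))
= 0.943 / 0.057
= 16.5439

16.5439


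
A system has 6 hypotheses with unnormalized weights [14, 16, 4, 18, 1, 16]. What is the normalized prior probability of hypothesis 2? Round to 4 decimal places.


The normalized prior is the weight divided by the total.
Total weight = 69
P(H2) = 16 / 69 = 0.2319

0.2319


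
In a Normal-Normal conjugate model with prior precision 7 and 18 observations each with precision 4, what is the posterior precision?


Posterior precision = prior precision + n * observation precision
= 7 + 18 * 4
= 7 + 72 = 79

79


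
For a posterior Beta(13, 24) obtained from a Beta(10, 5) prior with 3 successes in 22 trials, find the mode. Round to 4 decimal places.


Mode = (alpha - 1) / (alpha + beta - 2)
= 12 / 35
= 0.3429

0.3429


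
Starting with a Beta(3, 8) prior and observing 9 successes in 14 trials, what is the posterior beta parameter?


Posterior beta = prior beta + failures
Failures = 14 - 9 = 5
beta_post = 8 + 5 = 13

13


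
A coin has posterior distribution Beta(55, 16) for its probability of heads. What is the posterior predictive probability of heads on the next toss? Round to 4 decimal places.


Posterior predictive = E[theta] = alpha/(alpha+beta)
= 55/71
= 0.7746

0.7746


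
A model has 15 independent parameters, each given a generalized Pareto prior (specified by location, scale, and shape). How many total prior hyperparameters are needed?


Each generalized Pareto prior needs 3 hyperparameters (location, scale, and shape).
Total = 3 * 15 = 45

45


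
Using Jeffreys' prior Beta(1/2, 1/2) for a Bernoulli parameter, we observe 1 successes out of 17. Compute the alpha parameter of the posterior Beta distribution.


Conjugate update: Beta(0.5 + k, 0.5 + n - k).
k = 1, n - k = 16
Posterior alpha = 0.5 + k = 0.5 + 1 = 1.5

1.5


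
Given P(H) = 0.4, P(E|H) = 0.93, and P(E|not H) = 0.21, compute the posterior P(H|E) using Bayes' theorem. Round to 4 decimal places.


By Bayes' theorem: P(H|E) = P(E|H)*P(H) / P(E)
P(E) = P(E|H)*P(H) + P(E|not H)*P(not H)
P(E) = 0.93*0.4 + 0.21*0.6 = 0.498
P(H|E) = 0.93*0.4 / 0.498 = 0.747

0.747


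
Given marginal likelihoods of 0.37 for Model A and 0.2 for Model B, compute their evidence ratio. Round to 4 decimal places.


Ratio = ML(A) / ML(B) = 0.37/0.2
= 1.85

1.85


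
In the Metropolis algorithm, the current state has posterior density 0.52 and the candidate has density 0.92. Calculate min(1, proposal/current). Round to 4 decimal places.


Ratio = 0.92/0.52 = 1.7692
Acceptance probability = min(1, 1.7692)
= 1.0

1.0


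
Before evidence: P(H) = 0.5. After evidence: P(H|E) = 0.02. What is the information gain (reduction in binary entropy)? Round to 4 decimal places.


Prior entropy = 1.0
Posterior entropy = 0.1414
Information gain = 1.0 - 0.1414 = 0.8586

0.8586


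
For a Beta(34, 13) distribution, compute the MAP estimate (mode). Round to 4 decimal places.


MAP = mode = (a-1)/(a+b-2)
= (34-1)/(34+13-2)
= 33/45 = 0.7333

0.7333


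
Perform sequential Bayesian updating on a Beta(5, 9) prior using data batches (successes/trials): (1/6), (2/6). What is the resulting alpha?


Accumulate successes: 3
Posterior alpha = prior alpha + sum of successes
= 5 + 3 = 8

8


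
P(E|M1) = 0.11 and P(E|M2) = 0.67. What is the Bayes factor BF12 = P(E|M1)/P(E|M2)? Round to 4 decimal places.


Bayes factor BF12 = P(E|M1) / P(E|M2)
= 0.11 / 0.67
= 0.1642

0.1642


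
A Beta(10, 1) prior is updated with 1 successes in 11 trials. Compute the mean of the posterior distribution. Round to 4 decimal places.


After update: Beta(11, 11)
Mean = 11 / (11 + 11) = 11 / 22
= 0.5

0.5


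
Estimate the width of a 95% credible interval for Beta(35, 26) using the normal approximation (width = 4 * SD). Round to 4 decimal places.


For Beta(a,b): Var = ab/((a+b)^2(a+b+1))
Var = 0.0039, SD = 0.0628
Approximate 95% CI width = 4 * 0.0628 = 0.2512

0.2512


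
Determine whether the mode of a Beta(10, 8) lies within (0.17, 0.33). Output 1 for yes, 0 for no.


First find the mode: (a-1)/(a+b-2) = 0.5625
Is 0.5625 in (0.17, 0.33)? 0

0


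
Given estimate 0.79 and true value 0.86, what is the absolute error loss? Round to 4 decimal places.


Absolute error = |estimate - true|
= |-0.07| = 0.07

0.07


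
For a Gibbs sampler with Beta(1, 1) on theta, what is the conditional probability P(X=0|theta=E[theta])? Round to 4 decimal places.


E[theta] = 1/(1+1) = 0.5
P(X=0|theta) = 1 - theta = 0.5

0.5


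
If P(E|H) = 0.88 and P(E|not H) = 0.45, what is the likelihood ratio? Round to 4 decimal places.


Likelihood ratio = P(E|H) / P(E|not H)
= 0.88 / 0.45
= 1.9556

1.9556


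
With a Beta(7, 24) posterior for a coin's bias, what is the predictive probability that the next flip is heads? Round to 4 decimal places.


The predictive probability equals the posterior mean.
P(next = heads) = alpha / (alpha + beta)
= 7 / 31 = 0.2258

0.2258


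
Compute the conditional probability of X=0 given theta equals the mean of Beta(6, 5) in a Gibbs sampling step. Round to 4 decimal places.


Mean of Beta(6, 5) = 0.5455
P(X=0 | theta=0.5455) = 0.4545

0.4545


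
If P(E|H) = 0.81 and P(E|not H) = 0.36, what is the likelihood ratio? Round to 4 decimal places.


Likelihood ratio = P(E|H) / P(E|not H)
= 0.81 / 0.36
= 2.25

2.25


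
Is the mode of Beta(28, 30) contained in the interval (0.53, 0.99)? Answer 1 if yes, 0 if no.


Mode = (a-1)/(a+b-2) = 27/56 = 0.4821
Interval: (0.53, 0.99)
Contains mode? 0

0


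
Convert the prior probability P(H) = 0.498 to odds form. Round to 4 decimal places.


P(not H) = 1 - 0.498 = 0.502
Odds = 0.498 / 0.502 = 0.992

0.992


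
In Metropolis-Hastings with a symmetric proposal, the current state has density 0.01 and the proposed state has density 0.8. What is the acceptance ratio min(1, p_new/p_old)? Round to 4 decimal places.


Ratio = p_new / p_old = 0.8 / 0.01 = 80.0
Acceptance = min(1, 80.0) = 1.0

1.0


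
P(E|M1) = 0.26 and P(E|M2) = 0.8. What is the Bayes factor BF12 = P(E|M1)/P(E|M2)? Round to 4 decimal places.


Bayes factor BF12 = P(E|M1) / P(E|M2)
= 0.26 / 0.8
= 0.325

0.325


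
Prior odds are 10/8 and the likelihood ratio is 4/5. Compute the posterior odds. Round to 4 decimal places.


Posterior odds = prior odds * likelihood ratio
= (10/8) * (4/5)
= 40 / 40
= 1.0

1.0


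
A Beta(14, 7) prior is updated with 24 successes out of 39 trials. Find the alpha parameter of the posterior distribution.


In the Beta-Binomial conjugate update:
alpha_post = alpha_prior + successes
= 14 + 24
= 38

38


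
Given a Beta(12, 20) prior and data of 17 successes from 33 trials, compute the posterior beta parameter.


Number of failures = 33 - 17 = 16
Posterior beta = 20 + 16 = 36

36


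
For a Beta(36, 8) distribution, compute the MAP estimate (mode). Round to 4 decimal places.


MAP = mode = (a-1)/(a+b-2)
= (36-1)/(36+8-2)
= 35/42 = 0.8333

0.8333


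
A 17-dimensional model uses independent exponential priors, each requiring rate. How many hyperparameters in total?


Per parameter: 1 (rate).
Total = 17 * 1 = 17

17


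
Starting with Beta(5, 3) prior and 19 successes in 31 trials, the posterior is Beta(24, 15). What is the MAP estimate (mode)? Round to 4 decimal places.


The mode of Beta(a, b) when a > 1 and b > 1 is (a-1)/(a+b-2)
= (24 - 1) / (24 + 15 - 2)
= 23 / 37
= 0.6216

0.6216


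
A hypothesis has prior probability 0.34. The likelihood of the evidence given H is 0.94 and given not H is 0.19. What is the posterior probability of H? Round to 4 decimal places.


Using Bayes' theorem:
P(E) = 0.34 * 0.94 + 0.66 * 0.19
P(E) = 0.445
P(H|E) = (0.34 * 0.94) / 0.445 = 0.7182

0.7182


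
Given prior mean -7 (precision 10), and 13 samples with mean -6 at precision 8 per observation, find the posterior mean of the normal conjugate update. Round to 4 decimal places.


The posterior mean is a precision-weighted average of prior and data.
Post. prec. = 10 + 104 = 114
Post. mean = (-70 + -624)/114 = -694/114 = -6.0877

-6.0877


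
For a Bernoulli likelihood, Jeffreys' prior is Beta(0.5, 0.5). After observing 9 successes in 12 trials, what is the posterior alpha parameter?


Jeffreys' prior for Bernoulli is Beta(0.5, 0.5).
Posterior is Beta(0.5 + k, 0.5 + n - k).
Posterior alpha = 0.5 + k = 0.5 + 9 = 9.5

9.5


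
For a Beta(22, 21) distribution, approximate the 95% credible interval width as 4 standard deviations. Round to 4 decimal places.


Variance of Beta(a,b) = ab / ((a+b)^2 * (a+b+1))
= 22*21 / ((43)^2 * 44)
= 0.0057
SD = sqrt(0.0057) = 0.0754
Width = 4 * SD = 0.3014

0.3014


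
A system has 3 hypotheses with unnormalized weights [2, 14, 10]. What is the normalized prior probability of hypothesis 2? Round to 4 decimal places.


The normalized prior is the weight divided by the total.
Total weight = 26
P(H2) = 14 / 26 = 0.5385

0.5385


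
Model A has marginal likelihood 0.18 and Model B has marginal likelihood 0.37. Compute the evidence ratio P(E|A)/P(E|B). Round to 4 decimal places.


Evidence ratio = P(E|A) / P(E|B)
= 0.18 / 0.37
= 0.4865

0.4865


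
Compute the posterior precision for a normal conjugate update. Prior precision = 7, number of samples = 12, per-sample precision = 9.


tau_post = tau_0 + n * tau
= 7 + 12 * 9 = 115

115


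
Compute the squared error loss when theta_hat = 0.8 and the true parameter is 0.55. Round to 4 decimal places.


L = (theta_hat - theta_true)^2
= (0.8 - 0.55)^2
= 0.25^2 = 0.0625

0.0625


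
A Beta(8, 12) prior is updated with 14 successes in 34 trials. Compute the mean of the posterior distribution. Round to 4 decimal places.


After update: Beta(22, 32)
Mean = 22 / (22 + 32) = 22 / 54
= 0.4074

0.4074


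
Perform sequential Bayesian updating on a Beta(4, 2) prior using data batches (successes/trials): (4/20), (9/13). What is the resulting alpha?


Accumulate successes: 13
Posterior alpha = prior alpha + sum of successes
= 4 + 13 = 17

17


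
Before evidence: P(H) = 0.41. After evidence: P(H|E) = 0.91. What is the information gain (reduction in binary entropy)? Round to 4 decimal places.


Prior entropy = 0.9765
Posterior entropy = 0.4365
Information gain = 0.9765 - 0.4365 = 0.54

0.54


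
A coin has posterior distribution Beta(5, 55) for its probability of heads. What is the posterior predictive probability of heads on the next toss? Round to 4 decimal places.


Posterior predictive = E[theta] = alpha/(alpha+beta)
= 5/60
= 0.0833

0.0833


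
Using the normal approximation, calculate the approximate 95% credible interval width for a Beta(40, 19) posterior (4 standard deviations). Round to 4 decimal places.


Var(Beta) = 40*19/(59^2 * 60) = 0.0036
SD = 0.0603
Width ~ 4*SD = 0.2413

0.2413


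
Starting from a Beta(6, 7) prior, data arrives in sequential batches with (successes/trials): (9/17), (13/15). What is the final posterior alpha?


In sequential Bayesian updating, we sum all successes.
Total successes = 22
Final alpha = 6 + 22 = 28

28


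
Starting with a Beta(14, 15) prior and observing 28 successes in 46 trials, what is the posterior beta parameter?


Posterior beta = prior beta + failures
Failures = 46 - 28 = 18
beta_post = 15 + 18 = 33

33


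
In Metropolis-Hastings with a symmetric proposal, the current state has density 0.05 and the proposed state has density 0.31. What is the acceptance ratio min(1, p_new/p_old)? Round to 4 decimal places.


Ratio = p_new / p_old = 0.31 / 0.05 = 6.2
Acceptance = min(1, 6.2) = 1.0

1.0


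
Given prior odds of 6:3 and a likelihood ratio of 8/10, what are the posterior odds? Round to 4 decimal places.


Posterior odds = prior odds * LR
Prior odds = 6/3 = 2.0
LR = 8/10 = 0.8
Posterior odds = 2.0 * 0.8 = 1.6

1.6


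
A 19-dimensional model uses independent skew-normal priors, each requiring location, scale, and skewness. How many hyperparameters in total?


Per parameter: 3 (location, scale, and skewness).
Total = 19 * 3 = 57

57


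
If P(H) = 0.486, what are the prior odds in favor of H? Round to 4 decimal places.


Prior odds = P(H) / (1 - P(H))
= 0.486 / 0.514
= 0.9455

0.9455


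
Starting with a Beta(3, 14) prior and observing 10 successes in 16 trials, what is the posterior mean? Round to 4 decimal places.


Posterior parameters: alpha = 3 + 10 = 13
beta = 14 + 6 = 20
Posterior mean = alpha / (alpha + beta) = 13 / 33
= 0.3939

0.3939


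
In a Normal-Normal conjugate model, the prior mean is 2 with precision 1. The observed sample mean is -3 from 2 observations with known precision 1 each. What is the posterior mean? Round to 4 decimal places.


Posterior precision = tau0 + n*tau = 1 + 2*1 = 3
Posterior mean = (tau0*mu0 + n*tau*xbar) / posterior_precision
= (1*2 + 2*1*-3) / 3
= -4 / 3 = -1.3333

-1.3333


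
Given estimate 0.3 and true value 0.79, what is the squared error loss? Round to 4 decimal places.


Squared error = (estimate - true)^2
Difference = -0.49
Loss = -0.49^2 = 0.2401

0.2401


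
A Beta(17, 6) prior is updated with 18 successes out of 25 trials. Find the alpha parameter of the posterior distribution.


In the Beta-Binomial conjugate update:
alpha_post = alpha_prior + successes
= 17 + 18
= 35

35


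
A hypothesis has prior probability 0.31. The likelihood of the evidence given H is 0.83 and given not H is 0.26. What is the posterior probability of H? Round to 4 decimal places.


Using Bayes' theorem:
P(E) = 0.31 * 0.83 + 0.69 * 0.26
P(E) = 0.4367
P(H|E) = (0.31 * 0.83) / 0.4367 = 0.5892

0.5892


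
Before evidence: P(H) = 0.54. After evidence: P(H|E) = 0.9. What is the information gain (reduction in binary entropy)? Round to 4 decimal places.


Prior entropy = 0.9954
Posterior entropy = 0.469
Information gain = 0.9954 - 0.469 = 0.5264

0.5264


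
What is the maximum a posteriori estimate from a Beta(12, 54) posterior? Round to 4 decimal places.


The MAP estimate equals the mode of the distribution.
Mode of Beta(a,b) = (a-1)/(a+b-2)
= 11/64
= 0.1719

0.1719


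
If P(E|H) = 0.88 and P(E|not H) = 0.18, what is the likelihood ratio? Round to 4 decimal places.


Likelihood ratio = P(E|H) / P(E|not H)
= 0.88 / 0.18
= 4.8889

4.8889


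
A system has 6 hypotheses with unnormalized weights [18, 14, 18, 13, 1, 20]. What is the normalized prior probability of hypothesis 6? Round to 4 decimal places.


The normalized prior is the weight divided by the total.
Total weight = 84
P(H6) = 20 / 84 = 0.2381

0.2381


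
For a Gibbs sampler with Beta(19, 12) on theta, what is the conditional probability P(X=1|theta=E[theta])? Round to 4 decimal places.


E[theta] = 19/(19+12) = 0.6129
P(X=1|theta) = theta = 0.6129

0.6129


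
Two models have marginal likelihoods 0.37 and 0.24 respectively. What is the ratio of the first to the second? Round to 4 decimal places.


Evidence ratio = 0.37 / 0.24
= 1.5417

1.5417


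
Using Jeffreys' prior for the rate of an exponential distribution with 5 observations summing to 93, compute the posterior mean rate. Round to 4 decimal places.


Jeffreys' prior leads to posterior Gamma(5, 93).
Mean = 5/93 = 0.0538

0.0538


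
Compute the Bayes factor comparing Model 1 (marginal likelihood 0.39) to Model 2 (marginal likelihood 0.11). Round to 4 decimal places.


BF12 = marginal likelihood of M1 / marginal likelihood of M2
= 0.39/0.11
= 3.5455

3.5455


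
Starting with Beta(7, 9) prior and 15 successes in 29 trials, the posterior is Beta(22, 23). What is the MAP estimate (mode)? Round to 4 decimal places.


The mode of Beta(a, b) when a > 1 and b > 1 is (a-1)/(a+b-2)
= (22 - 1) / (22 + 23 - 2)
= 21 / 43
= 0.4884

0.4884


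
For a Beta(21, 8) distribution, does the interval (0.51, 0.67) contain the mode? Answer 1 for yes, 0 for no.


Mode of Beta(a,b) = (a-1)/(a+b-2)
= (21-1)/(21+8-2) = 0.7407
Check: 0.51 <= 0.7407 <= 0.67?
Result: 0

0


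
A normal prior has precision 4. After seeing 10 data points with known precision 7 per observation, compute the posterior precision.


In the conjugate normal model, precisions add:
tau_posterior = tau_prior + n * tau_data
= 4 + 10*7 = 74

74


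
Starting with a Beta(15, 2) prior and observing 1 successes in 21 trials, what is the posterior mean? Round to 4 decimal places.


Posterior parameters: alpha = 15 + 1 = 16
beta = 2 + 20 = 22
Posterior mean = alpha / (alpha + beta) = 16 / 38
= 0.4211

0.4211


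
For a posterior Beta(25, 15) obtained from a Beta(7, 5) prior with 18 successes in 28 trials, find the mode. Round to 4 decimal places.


Mode = (alpha - 1) / (alpha + beta - 2)
= 24 / 38
= 0.6316

0.6316


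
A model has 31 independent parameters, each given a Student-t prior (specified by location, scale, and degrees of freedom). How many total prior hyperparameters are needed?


Each Student-t prior needs 3 hyperparameters (location, scale, and degrees of freedom).
Total = 3 * 31 = 93

93


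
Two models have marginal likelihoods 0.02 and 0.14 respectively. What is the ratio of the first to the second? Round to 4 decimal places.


Evidence ratio = 0.02 / 0.14
= 0.1429

0.1429


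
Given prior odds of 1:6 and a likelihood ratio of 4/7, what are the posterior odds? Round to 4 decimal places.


Posterior odds = prior odds * LR
Prior odds = 1/6 = 0.1667
LR = 4/7 = 0.5714
Posterior odds = 0.1667 * 0.5714 = 0.0952

0.0952


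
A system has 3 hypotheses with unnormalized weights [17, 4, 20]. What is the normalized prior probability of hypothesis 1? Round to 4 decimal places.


The normalized prior is the weight divided by the total.
Total weight = 41
P(H1) = 17 / 41 = 0.4146

0.4146


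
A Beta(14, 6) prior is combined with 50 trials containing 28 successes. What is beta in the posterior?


In conjugate updating:
beta_posterior = beta_prior + (n - k)
= 6 + (50 - 28)
= 6 + 22 = 28

28


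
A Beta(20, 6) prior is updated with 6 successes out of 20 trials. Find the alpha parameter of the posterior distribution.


In the Beta-Binomial conjugate update:
alpha_post = alpha_prior + successes
= 20 + 6
= 26

26


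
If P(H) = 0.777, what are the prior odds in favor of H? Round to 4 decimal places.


Prior odds = P(H) / (1 - P(H))
= 0.777 / 0.223
= 3.4843

3.4843


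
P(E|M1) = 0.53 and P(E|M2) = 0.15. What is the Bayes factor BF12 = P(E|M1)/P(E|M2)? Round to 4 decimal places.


Bayes factor BF12 = P(E|M1) / P(E|M2)
= 0.53 / 0.15
= 3.5333

3.5333
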